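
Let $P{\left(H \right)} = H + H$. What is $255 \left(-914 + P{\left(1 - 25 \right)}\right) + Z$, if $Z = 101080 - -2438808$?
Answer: $2294578$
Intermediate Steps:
$P{\left(H \right)} = 2 H$
$Z = 2539888$ ($Z = 101080 + 2438808 = 2539888$)
$255 \left(-914 + P{\left(1 - 25 \right)}\right) + Z = 255 \left(-914 + 2 \left(1 - 25\right)\right) + 2539888 = 255 \left(-914 + 2 \left(-24\right)\right) + 2539888 = 255 \left(-914 - 48\right) + 2539888 = 255 \left(-962\right) + 2539888 = -245310 + 2539888 = 2294578$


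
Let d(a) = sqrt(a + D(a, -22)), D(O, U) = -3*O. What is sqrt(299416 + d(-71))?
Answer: sqrt(299416 + sqrt(142)) ≈ 547.20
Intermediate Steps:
d(a) = sqrt(2)*sqrt(-a) (d(a) = sqrt(a - 3*a) = sqrt(-2*a) = sqrt(2)*sqrt(-a))
sqrt(299416 + d(-71)) = sqrt(299416 + sqrt(2)*sqrt(-1*(-71))) = sqrt(299416 + sqrt(2)*sqrt(71)) = sqrt(299416 + sqrt(142))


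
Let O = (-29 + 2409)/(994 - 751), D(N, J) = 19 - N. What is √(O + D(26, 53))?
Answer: √2037/27 ≈ 1.6716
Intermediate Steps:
O = 2380/243 ≈ 9.7942
√(O + D(26, 53)) = √(2380/243 + (19 - 1*26)) = √(2380/243 + (19 - 26)) = √(2380/243 - 7) = √(679/243) = √2037/27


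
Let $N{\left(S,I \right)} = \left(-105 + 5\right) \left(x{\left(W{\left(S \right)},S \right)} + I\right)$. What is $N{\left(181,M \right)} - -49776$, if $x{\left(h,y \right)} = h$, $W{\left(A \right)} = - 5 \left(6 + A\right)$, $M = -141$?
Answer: $157376$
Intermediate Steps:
$W{\left(A \right)} = -30 - 5 A$
$N{\left(S,I \right)} = 3000 - 100 I + 500 S$ ($N{\left(S,I \right)} = \left(-105 + 5\right) \left(\left(-30 - 5 S\right) + I\right) = - 100 \left(-30 + I - 5 S\right) = 3000 - 100 I + 500 S$)
$N{\left(181,M \right)} - -49776 = \left(3000 - -14100 + 500 \cdot 181\right) - -49776 = \left(3000 + 14100 + 90500\right) + 49776 = 107600 + 49776 = 157376$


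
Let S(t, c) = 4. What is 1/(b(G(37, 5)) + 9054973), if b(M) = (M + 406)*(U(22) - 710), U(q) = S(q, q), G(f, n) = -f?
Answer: 1/8794459 ≈ 1.1371e-7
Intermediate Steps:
U(q) = 4
b(M) = -286636 - 706*M (b(M) = (M + 406)*(4 - 710) = (406 + M)*(-706) = -286636 - 706*M)
1/(b(G(37, 5)) + 9054973) = 1/((-286636 - (-706)*37) + 9054973) = 1/((-286636 - 706*(-37)) + 9054973) = 1/((-286636 + 26122) + 9054973) = 1/(-260514 + 9054973) = 1/8794459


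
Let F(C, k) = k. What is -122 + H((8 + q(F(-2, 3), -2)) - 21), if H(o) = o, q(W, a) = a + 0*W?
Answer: -137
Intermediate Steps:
q(W, a) = a (q(W, a) = a + 0 = a)
-122 + H((8 + q(F(-2, 3), -2)) - 21) = -122 + ((8 - 2) - 21) = -122 + (6 - 21) = -122 - 15 = -137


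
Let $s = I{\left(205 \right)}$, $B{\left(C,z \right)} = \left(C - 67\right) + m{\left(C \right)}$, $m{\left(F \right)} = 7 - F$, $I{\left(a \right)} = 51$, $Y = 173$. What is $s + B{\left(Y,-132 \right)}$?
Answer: $-9$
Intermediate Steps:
$B{\left(C,z \right)} = -60$ ($B{\left(C,z \right)} = \left(C - 67\right) - \left(-7 + C\right) = \left(-67 + C\right) - \left(-7 + C\right) = -60$)
$s = 51$
$s + B{\left(Y,-132 \right)} = 51 - 60 = -9$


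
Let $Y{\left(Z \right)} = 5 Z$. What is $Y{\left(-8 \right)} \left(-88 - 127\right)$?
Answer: $8600$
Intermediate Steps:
$Y{\left(-8 \right)} \left(-88 - 127\right) = 5 \left(-8\right) \left(-88 - 127\right) = \left(-40\right) \left(-215\right) = 8600$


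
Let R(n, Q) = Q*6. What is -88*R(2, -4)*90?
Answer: 190080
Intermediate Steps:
R(n, Q) = 6*Q
-88*R(2, -4)*90 = -528*(-4)*90 = -88*(-24)*90 = 2112*90 = 190080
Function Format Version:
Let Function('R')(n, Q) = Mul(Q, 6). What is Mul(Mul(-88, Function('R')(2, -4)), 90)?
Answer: 190080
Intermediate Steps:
Function('R')(n, Q) = Mul(6, Q)
Mul(Mul(-88, Function('R')(2, -4)), 90) = Mul(Mul(-88, Mul(6, -4)), 90) = Mul(Mul(-88, -24), 90) = Mul(2112, 90) = 190080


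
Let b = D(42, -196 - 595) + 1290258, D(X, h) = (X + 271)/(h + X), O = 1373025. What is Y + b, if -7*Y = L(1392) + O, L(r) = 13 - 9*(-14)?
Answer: 819474381/749 ≈ 1.0941e+6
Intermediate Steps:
L(r) = 139 (L(r) = 13 + 126 = 139)
D(X, h) = (271 + X)/(X + h)
Y = -1373164/7 (Y = -(139 + 1373025)/7 = -⅐*1373164 = -1373164/7 ≈ -1.9617e+5)
b = 966402929/749 (b = (271 + 42)/(42 + (-196 - 595)) + 1290258 = 313/(42 - 791) + 1290258 = 313/(-749) + 1290258 = -1/749*313 + 1290258 = -313/749 + 1290258 = 966402929/749 ≈ 1.2903e+6)
Y + b = -1373164/7 + 966402929/749 = 819474381/749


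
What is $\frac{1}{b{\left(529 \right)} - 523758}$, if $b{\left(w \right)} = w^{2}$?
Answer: $- \frac{1}{243917} \approx -4.0998 \cdot 10^{-6}$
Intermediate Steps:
$\frac{1}{b{\left(529 \right)} - 523758} = \frac{1}{529^{2} - 523758} = \frac{1}{279841 - 523758} = \frac{1}{-243917} = - \frac{1}{243917}$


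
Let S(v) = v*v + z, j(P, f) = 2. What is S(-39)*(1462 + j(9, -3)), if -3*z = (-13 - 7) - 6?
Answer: 2239432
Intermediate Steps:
z = 26/3 (z = -((-13 - 7) - 6)/3 = -(-20 - 6)/3 = -1/3*(-26) = 26/3 ≈ 8.6667)
S(v) = 26/3 + v**2 (S(v) = v*v + 26/3 = v**2 + 26/3 = 26/3 + v**2)
S(-39)*(1462 + j(9, -3)) = (26/3 + (-39)**2)*(1462 + 2) = (26/3 + 1521)*1464 = (4589/3)*1464 = 2239432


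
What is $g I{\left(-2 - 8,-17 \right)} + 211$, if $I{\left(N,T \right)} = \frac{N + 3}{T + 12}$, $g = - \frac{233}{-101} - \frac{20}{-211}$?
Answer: $\frac{22841386}{106555} \approx 214.36$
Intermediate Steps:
$g = \frac{51183}{21311}$ ($g = \left(-233\right) \left(- \frac{1}{101}\right) - - \frac{20}{211} = \frac{233}{101} + \frac{20}{211} = \frac{51183}{21311} \approx 2.4017$)
$I{\left(N,T \right)} = \frac{3 + N}{12 + T}$
$g I{\left(-2 - 8,-17 \right)} + 211 = \frac{51183 \frac{3 - 10}{12 - 17}}{21311} + 211 = \frac{51183 \frac{3 - 10}{-5}}{21311} + 211 = \frac{51183 \left(- \frac{3 - 10}{5}\right)}{21311} + 211 = \frac{51183 \left(\left(- \frac{1}{5}\right) \left(-7\right)\right)}{21311} + 211 = \frac{51183}{21311} \cdot \frac{7}{5} + 211 = \frac{358281}{106555} + 211 = \frac{22841386}{106555}$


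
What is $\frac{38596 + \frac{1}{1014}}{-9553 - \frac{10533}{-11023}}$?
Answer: $- \frac{431399930935}{106766276604} \approx -4.0406$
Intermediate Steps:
$\frac{38596 + \frac{1}{1014}}{-9553 - \frac{10533}{-11023}} = \frac{38596 + \frac{1}{1014}}{-9553 - - \frac{10533}{11023}} = \frac{39136345}{1014 \left(-9553 + \frac{10533}{11023}\right)} = \frac{39136345}{1014 \left(- \frac{105292186}{11023}\right)} = \frac{39136345}{1014} \left(- \frac{11023}{105292186}\right) = - \frac{431399930935}{106766276604}$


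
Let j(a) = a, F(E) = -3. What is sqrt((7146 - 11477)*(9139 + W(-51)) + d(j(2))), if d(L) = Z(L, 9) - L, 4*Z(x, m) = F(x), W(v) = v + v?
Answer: I*sqrt(156556999)/2 ≈ 6256.1*I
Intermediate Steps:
W(v) = 2*v
Z(x, m) = -3/4 (Z(x, m) = (1/4)*(-3) = -3/4)
d(L) = -3/4 - L
sqrt((7146 - 11477)*(9139 + W(-51)) + d(j(2))) = sqrt((7146 - 11477)*(9139 + 2*(-51)) + (-3/4 - 1*2)) = sqrt(-4331*(9139 - 102) + (-3/4 - 2)) = sqrt(-4331*9037 - 11/4) = sqrt(-39139247 - 11/4) = sqrt(-156556999/4) = I*sqrt(156556999)/2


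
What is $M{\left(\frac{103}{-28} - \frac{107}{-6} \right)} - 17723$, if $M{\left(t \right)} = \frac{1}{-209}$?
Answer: $- \frac{3704108}{209} \approx -17723.0$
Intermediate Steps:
$M{\left(t \right)} = - \frac{1}{209}$
$M{\left(\frac{103}{-28} - \frac{107}{-6} \right)} - 17723 = - \frac{1}{209} - 17723 = - \frac{3704108}{209}$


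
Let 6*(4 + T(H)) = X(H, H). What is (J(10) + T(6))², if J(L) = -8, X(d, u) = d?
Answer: 121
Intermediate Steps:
T(H) = -4 + H/6
(J(10) + T(6))² = (-8 + (-4 + (⅙)*6))² = (-8 + (-4 + 1))² = (-8 - 3)² = (-11)² = 121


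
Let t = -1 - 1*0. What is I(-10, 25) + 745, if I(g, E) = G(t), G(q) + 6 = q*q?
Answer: 740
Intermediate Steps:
t = -1 (t = -1 + 0 = -1)
G(q) = -6 + q² (G(q) = -6 + q*q = -6 + q²)
I(g, E) = -5 (I(g, E) = -6 + (-1)² = -6 + 1 = -5)
I(-10, 25) + 745 = -5 + 745 = 740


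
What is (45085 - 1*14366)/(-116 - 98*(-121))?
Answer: 30719/11742 ≈ 2.6162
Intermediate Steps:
(45085 - 1*14366)/(-116 - 98*(-121)) = (45085 - 14366)/(-116 + 11858) = 30719/11742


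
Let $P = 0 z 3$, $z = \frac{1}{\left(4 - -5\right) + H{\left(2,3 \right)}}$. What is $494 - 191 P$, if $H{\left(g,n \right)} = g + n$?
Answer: $494$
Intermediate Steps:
$z = \frac{1}{14}$ ($z = \frac{1}{\left(4 - -5\right) + \left(2 + 3\right)} = \frac{1}{\left(4 + 5\right) + 5} = \frac{1}{9 + 5} = \frac{1}{14} \approx 0.071429$)
$P = 0$ ($P = 0 \cdot \frac{1}{14} \cdot 3 = 0 \cdot 3 = 0$)
$494 - 191 P = 494 - 0 = 494 + 0 = 494$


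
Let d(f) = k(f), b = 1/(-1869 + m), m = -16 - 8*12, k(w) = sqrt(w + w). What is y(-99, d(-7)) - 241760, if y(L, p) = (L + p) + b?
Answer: -479122680/1981 + I*sqrt(14) ≈ -2.4186e+5 + 3.7417*I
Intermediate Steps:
k(w) = sqrt(2)*sqrt(w) (k(w) = sqrt(2*w) = sqrt(2)*sqrt(w))
m = -112 (m = -16 - 96 = -112)
b = -1/1981 (b = 1/(-1869 - 112) = 1/(-1981) = -1/1981 ≈ -0.00050480)
d(f) = sqrt(2)*sqrt(f)
y(L, p) = -1/1981 + L + p (y(L, p) = (L + p) - 1/1981 = -1/1981 + L + p)
y(-99, d(-7)) - 241760 = (-1/1981 - 99 + sqrt(2)*sqrt(-7)) - 241760 = (-1/1981 - 99 + sqrt(2)*(I*sqrt(7))) - 241760 = (-1/1981 - 99 + I*sqrt(14)) - 241760 = (-196120/1981 + I*sqrt(14)) - 241760 = -479122680/1981 + I*sqrt(14)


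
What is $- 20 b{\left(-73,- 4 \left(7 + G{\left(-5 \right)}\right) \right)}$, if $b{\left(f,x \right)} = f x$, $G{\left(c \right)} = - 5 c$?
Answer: $-186880$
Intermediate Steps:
$- 20 b{\left(-73,- 4 \left(7 + G{\left(-5 \right)}\right) \right)} = - 20 \left(- 73 \left(- 4 \left(7 - -25\right)\right)\right) = - 20 \left(- 73 \left(- 4 \left(7 + 25\right)\right)\right) = - 20 \left(- 73 \left(\left(-4\right) 32\right)\right) = - 20 \left(\left(-73\right) \left(-128\right)\right) = \left(-20\right) 9344 = -186880$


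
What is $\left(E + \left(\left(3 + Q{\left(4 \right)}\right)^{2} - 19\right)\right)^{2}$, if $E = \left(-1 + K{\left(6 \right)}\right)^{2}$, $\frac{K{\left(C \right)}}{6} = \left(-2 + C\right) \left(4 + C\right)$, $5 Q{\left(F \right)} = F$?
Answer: $\frac{2038929823921}{625} \approx 3.2623 \cdot 10^{9}$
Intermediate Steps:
$Q{\left(F \right)} = \frac{F}{5}$
$K{\left(C \right)} = 6 \left(-2 + C\right) \left(4 + C\right)$
$E = 57121$ ($E = \left(-1 + \left(-48 + 6 \cdot 6^{2} + 12 \cdot 6\right)\right)^{2} = \left(-1 + \left(-48 + 6 \cdot 36 + 72\right)\right)^{2} = \left(-1 + \left(-48 + 216 + 72\right)\right)^{2} = \left(-1 + 240\right)^{2} = 239^{2} = 57121$)
$\left(E + \left(\left(3 + Q{\left(4 \right)}\right)^{2} - 19\right)\right)^{2} = \left(57121 + \left(\left(3 + \frac{1}{5} \cdot 4\right)^{2} - 19\right)\right)^{2} = \left(57121 - \left(19 - \left(3 + \frac{4}{5}\right)^{2}\right)\right)^{2} = \left(57121 - \left(19 - \left(\frac{19}{5}\right)^{2}\right)\right)^{2} = \left(57121 + \left(\frac{361}{25} - 19\right)\right)^{2} = \left(57121 - \frac{114}{25}\right)^{2} = \left(\frac{1427911}{25}\right)^{2} = \frac{2038929823921}{625}$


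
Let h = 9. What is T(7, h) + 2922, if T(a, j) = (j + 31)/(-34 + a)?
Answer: 78854/27 ≈ 2920.5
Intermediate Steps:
T(a, j) = (31 + j)/(-34 + a)
T(7, h) + 2922 = (31 + 9)/(-34 + 7) + 2922 = 40/(-27) + 2922 = -1/27*40 + 2922 = -40/27 + 2922 = 78854/27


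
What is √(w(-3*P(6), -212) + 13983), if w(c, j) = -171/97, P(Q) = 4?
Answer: 2*√32887365/97 ≈ 118.24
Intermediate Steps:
w(c, j) = -171/97 (w(c, j) = -171*1/97 = -171/97)
√(w(-3*P(6), -212) + 13983) = √(-171/97 + 13983) = √(1356180/97) = 2*√32887365/97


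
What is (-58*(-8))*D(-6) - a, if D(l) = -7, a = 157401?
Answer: -160649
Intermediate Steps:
(-58*(-8))*D(-6) - a = -58*(-8)*(-7) - 1*157401 = 464*(-7) - 157401 = -3248 - 157401 = -160649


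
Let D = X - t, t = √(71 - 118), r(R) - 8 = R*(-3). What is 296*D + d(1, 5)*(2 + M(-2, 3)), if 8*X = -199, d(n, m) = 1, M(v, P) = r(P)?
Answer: -7362 - 296*I*√47 ≈ -7362.0 - 2029.3*I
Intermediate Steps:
r(R) = 8 - 3*R (r(R) = 8 + R*(-3) = 8 - 3*R)
M(v, P) = 8 - 3*P
t = I*√47 (t = √(-47) = I*√47 ≈ 6.8557*I)
X = -199/8 (X = (⅛)*(-199) = -199/8 ≈ -24.875)
D = -199/8 - I*√47 ≈ -24.875 - 6.8557*I
296*D + d(1, 5)*(2 + M(-2, 3)) = 296*(-199/8 - I*√47) + 1*(2 + (8 - 3*3)) = (-7363 - 296*I*√47) + 1*(2 + (8 - 9)) = (-7363 - 296*I*√47) + 1*(2 - 1) = (-7363 - 296*I*√47) + 1*1 = (-7363 - 296*I*√47) + 1 = -7362 - 296*I*√47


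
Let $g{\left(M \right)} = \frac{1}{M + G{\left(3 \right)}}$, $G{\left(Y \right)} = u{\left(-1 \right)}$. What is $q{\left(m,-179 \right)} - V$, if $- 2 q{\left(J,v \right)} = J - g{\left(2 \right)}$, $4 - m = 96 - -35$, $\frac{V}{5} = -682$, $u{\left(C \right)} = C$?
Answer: $3474$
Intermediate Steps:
$V = -3410$ ($V = 5 \left(-682\right) = -3410$)
$G{\left(Y \right)} = -1$
$g{\left(M \right)} = \frac{1}{-1 + M}$ ($g{\left(M \right)} = \frac{1}{M - 1} = \frac{1}{-1 + M}$)
$m = -127$ ($m = 4 - \left(96 - -35\right) = 4 - \left(96 + 35\right) = 4 - 131 = -127$)
$q{\left(J,v \right)} = \frac{1}{2} - \frac{J}{2}$ ($q{\left(J,v \right)} = - \frac{J - \frac{1}{-1 + 2}}{2} = - \frac{J - 1^{-1}}{2} = - \frac{J - 1}{2} = - \frac{-1 + J}{2} = \frac{1}{2} - \frac{J}{2}$)
$q{\left(m,-179 \right)} - V = \left(\frac{1}{2} - - \frac{127}{2}\right) - -3410 = \left(\frac{1}{2} + \frac{127}{2}\right) + 3410 = 64 + 3410 = 3474$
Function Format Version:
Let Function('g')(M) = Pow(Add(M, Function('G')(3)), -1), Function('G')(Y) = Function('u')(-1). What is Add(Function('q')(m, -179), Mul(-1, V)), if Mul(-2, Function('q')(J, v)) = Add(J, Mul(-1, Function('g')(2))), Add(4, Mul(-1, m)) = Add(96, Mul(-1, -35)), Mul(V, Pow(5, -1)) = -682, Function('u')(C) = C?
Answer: 3474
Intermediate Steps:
V = -3410 (V = Mul(5, -682) = -3410)
Function('G')(Y) = -1
Function('g')(M) = Pow(Add(-1, M), -1) (Function('g')(M) = Pow(Add(M, -1), -1) = Pow(Add(-1, M), -1))
m = -127 (m = Add(4, Mul(-1, Add(96, Mul(-1, -35)))) = Add(4, Mul(-1, Add(96, 35))) = Add(4, Mul(-1, 131)) = Add(4, -131) = -127)
Function('q')(J, v) = Add(Rational(1, 2), Mul(Rational(-1, 2), J)) (Function('q')(J, v) = Mul(Rational(-1, 2), Add(J, Mul(-1, Pow(Add(-1, 2), -1)))) = Mul(Rational(-1, 2), Add(J, Mul(-1, Pow(1, -1)))) = Mul(Rational(-1, 2), Add(J, Mul(-1, 1))) = Mul(Rational(-1, 2), Add(J, -1)) = Mul(Rational(-1, 2), Add(-1, J)) = Add(Rational(1, 2), Mul(Rational(-1, 2), J)))
Add(Function('q')(m, -179), Mul(-1, V)) = Add(Add(Rational(1, 2), Mul(Rational(-1, 2), -127)), Mul(-1, -3410)) = Add(Add(Rational(1, 2), Rational(127, 2)), 3410) = Add(64, 3410) = 3474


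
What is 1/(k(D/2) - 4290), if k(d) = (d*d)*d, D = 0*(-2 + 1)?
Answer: -1/4290 ≈ -0.00023310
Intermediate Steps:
D = 0 (D = 0*(-1) = 0)
k(d) = d³ (k(d) = d²*d = d³)
1/(k(D/2) - 4290) = 1/((0/2)³ - 4290) = 1/((0*(½))³ - 4290) = 1/(0³ - 4290) = 1/(0 - 4290) = 1/(-4290) = -1/4290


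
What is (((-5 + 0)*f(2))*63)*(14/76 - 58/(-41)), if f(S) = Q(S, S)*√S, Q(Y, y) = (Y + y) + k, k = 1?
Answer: -3923325*√2/1558 ≈ -3561.2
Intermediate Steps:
Q(Y, y) = 1 + Y + y (Q(Y, y) = (Y + y) + 1 = 1 + Y + y)
f(S) = √S*(1 + 2*S) (f(S) = (1 + S + S)*√S = (1 + 2*S)*√S = √S*(1 + 2*S))
(((-5 + 0)*f(2))*63)*(14/76 - 58/(-41)) = (((-5 + 0)*(√2*(1 + 2*2)))*63)*(14/76 - 58/(-41)) = (-5*√2*(1 + 4)*63)*(14*(1/76) - 58*(-1/41)) = (-5*√2*5*63)*(7/38 + 58/41) = (-25*√2*63)*(2491/1558) = -1575*√2*(2491/1558) = -3923325*√2/1558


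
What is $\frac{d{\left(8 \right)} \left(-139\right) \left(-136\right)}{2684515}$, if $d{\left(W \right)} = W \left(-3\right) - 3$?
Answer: $- \frac{510408}{2684515} \approx -0.19013$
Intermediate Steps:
$d{\left(W \right)} = -3 - 3 W$ ($d{\left(W \right)} = - 3 W - 3 = -3 - 3 W$)
$\frac{d{\left(8 \right)} \left(-139\right) \left(-136\right)}{2684515} = \frac{\left(-3 - 24\right) \left(-139\right) \left(-136\right)}{2684515} = \left(-3 - 24\right) \left(-139\right) \left(-136\right) \frac{1}{2684515} = \left(-27\right) \left(-139\right) \left(-136\right) \frac{1}{2684515} = 3753 \left(-136\right) \frac{1}{2684515} = \left(-510408\right) \frac{1}{2684515} = - \frac{510408}{2684515}$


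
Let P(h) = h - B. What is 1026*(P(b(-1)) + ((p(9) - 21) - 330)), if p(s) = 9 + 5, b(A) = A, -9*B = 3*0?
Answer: -346788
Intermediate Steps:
B = 0 (B = -0/3 = -⅑*0 = 0)
p(s) = 14
P(h) = h (P(h) = h - 1*0 = h + 0 = h)
1026*(P(b(-1)) + ((p(9) - 21) - 330)) = 1026*(-1 + ((14 - 21) - 330)) = 1026*(-1 + (-7 - 330)) = 1026*(-1 - 337) = 1026*(-338) = -346788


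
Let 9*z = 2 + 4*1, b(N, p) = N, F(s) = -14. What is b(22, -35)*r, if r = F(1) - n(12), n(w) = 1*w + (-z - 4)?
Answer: -1408/3 ≈ -469.33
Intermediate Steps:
z = ⅔ (z = (2 + 4*1)/9 = (2 + 4)/9 = (⅑)*6 = ⅔ ≈ 0.66667)
n(w) = -14/3 + w (n(w) = 1*w + (-1*⅔ - 4) = w + (-⅔ - 4) = w - 14/3 = -14/3 + w)
r = -64/3 (r = -14 - (-14/3 + 12) = -14 - 1*22/3 = -14 - 22/3 = -64/3 ≈ -21.333)
b(22, -35)*r = 22*(-64/3) = -1408/3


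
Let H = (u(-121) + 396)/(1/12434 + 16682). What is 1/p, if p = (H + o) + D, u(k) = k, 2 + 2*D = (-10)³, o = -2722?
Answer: -207423989/668524097197 ≈ -0.00031027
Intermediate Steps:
D = -501 (D = -1 + (½)*(-10)³ = -1 + (½)*(-1000) = -1 - 500 = -501)
H = 3419350/207423989 (H = (-121 + 396)/(1/12434 + 16682) = 275/(1/12434 + 16682) = 275/(207423989/12434) = 275*(12434/207423989) = 3419350/207423989 ≈ 0.016485)
p = -668524097197/207423989 (p = (3419350/207423989 - 2722) - 501 = -564604678708/207423989 - 501 = -668524097197/207423989 ≈ -3223.0)
1/p = 1/(-668524097197/207423989) = -207423989/668524097197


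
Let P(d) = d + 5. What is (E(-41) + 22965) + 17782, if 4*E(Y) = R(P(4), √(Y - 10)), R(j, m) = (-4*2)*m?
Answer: 40747 - 2*I*√51 ≈ 40747.0 - 14.283*I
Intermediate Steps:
P(d) = 5 + d
R(j, m) = -8*m
E(Y) = -2*√(-10 + Y) (E(Y) = (-8*√(Y - 10))/4 = (-8*√(-10 + Y))/4 = -2*√(-10 + Y))
(E(-41) + 22965) + 17782 = (-2*√(-10 - 41) + 22965) + 17782 = (-2*I*√51 + 22965) + 17782 = (22965 - 2*I*√51) + 17782 = 40747 - 2*I*√51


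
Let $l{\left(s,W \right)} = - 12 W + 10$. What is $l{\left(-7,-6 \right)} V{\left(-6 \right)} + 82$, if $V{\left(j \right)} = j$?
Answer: $-410$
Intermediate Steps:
$l{\left(s,W \right)} = 10 - 12 W$
$l{\left(-7,-6 \right)} V{\left(-6 \right)} + 82 = \left(10 - -72\right) \left(-6\right) + 82 = \left(10 + 72\right) \left(-6\right) + 82 = 82 \left(-6\right) + 82 = -492 + 82 = -410$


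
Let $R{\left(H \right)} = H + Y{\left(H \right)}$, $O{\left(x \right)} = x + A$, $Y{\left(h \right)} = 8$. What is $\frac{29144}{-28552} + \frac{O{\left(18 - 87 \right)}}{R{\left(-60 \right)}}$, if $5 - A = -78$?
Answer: $- \frac{119701}{92794} \approx -1.29$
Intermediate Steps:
$A = 83$ ($A = 5 - -78 = 5 + 78 = 83$)
$O{\left(x \right)} = 83 + x$ ($O{\left(x \right)} = x + 83 = 83 + x$)
$R{\left(H \right)} = 8 + H$ ($R{\left(H \right)} = H + 8 = 8 + H$)
$\frac{29144}{-28552} + \frac{O{\left(18 - 87 \right)}}{R{\left(-60 \right)}} = \frac{29144}{-28552} + \frac{83 + \left(18 - 87\right)}{8 - 60} = 29144 \left(- \frac{1}{28552}\right) + \frac{83 - 69}{-52} = - \frac{3643}{3569} + 14 \left(- \frac{1}{52}\right) = - \frac{3643}{3569} - \frac{7}{26} = - \frac{119701}{92794}$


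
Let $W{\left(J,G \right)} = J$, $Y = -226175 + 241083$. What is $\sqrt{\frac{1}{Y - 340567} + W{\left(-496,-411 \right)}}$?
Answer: $\frac{i \sqrt{52602677329035}}{325659} \approx 22.271 i$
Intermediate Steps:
$Y = 14908$
$\sqrt{\frac{1}{Y - 340567} + W{\left(-496,-411 \right)}} = \sqrt{\frac{1}{14908 - 340567} - 496} = \sqrt{\frac{1}{-325659} - 496} = \sqrt{- \frac{1}{325659} - 496} = \sqrt{- \frac{161526865}{325659}} = \frac{i \sqrt{52602677329035}}{325659}$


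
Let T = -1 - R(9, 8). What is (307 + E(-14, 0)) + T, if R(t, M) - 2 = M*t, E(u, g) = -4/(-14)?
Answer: 1626/7 ≈ 232.29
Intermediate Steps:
E(u, g) = 2/7 (E(u, g) = -4*(-1/14) = 2/7)
R(t, M) = 2 + M*t
T = -75 (T = -1 - (2 + 8*9) = -1 - (2 + 72) = -1 - 1*74 = -1 - 74 = -75)
(307 + E(-14, 0)) + T = (307 + 2/7) - 75 = 2151/7 - 75 = 1626/7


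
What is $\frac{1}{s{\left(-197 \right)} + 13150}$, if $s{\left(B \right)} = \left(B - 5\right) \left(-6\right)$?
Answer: $\frac{1}{14362} \approx 6.9628 \cdot 10^{-5}$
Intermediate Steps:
$s{\left(B \right)} = 30 - 6 B$ ($s{\left(B \right)} = \left(-5 + B\right) \left(-6\right) = 30 - 6 B$)
$\frac{1}{s{\left(-197 \right)} + 13150} = \frac{1}{\left(30 - -1182\right) + 13150} = \frac{1}{\left(30 + 1182\right) + 13150} = \frac{1}{1212 + 13150} = \frac{1}{14362}$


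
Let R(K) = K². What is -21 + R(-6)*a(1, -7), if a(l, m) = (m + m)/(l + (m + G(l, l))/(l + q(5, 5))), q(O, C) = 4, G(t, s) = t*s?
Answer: 2499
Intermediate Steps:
G(t, s) = s*t
a(l, m) = 2*m/(l + (m + l²)/(4 + l)) (a(l, m) = (m + m)/(l + (m + l*l)/(l + 4)) = (2*m)/(l + (m + l²)/(4 + l)) = 2*m/(l + (m + l²)/(4 + l)))
-21 + R(-6)*a(1, -7) = -21 + (-6)²*(2*(-7)*(4 + 1)/(-7 + 2*1² + 4*1)) = -21 + 36*(2*(-7)*5/(-7 + 2*1 + 4)) = -21 + 36*(2*(-7)*5/(-7 + 2 + 4)) = -21 + 36*(2*(-7)*5/(-1)) = -21 + 36*(2*(-7)*(-1)*5) = -21 + 36*70 = -21 + 2520 = 2499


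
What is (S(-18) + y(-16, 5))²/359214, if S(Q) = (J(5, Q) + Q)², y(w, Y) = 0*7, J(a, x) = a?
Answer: 28561/359214 ≈ 0.079510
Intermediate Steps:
y(w, Y) = 0
S(Q) = (5 + Q)²
(S(-18) + y(-16, 5))²/359214 = ((5 - 18)² + 0)²/359214 = ((-13)² + 0)²*(1/359214) = (169 + 0)²*(1/359214) = 169²*(1/359214) = 28561*(1/359214) = 28561/359214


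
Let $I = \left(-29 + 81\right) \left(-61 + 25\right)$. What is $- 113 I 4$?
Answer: $846144$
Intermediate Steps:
$I = -1872$ ($I = 52 \left(-36\right) = -1872$)
$- 113 I 4 = \left(-113\right) \left(-1872\right) 4 = 211536 \cdot 4 = 846144$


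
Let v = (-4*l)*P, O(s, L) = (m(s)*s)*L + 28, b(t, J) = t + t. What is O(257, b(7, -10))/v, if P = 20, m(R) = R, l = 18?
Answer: -51373/80 ≈ -642.16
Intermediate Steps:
b(t, J) = 2*t
O(s, L) = 28 + L*s**2 (O(s, L) = (s*s)*L + 28 = s**2*L + 28 = L*s**2 + 28 = 28 + L*s**2)
v = -1440 (v = -4*18*20 = -72*20 = -1440)
O(257, b(7, -10))/v = (28 + (2*7)*257**2)/(-1440) = (28 + 14*66049)*(-1/1440) = (28 + 924686)*(-1/1440) = 924714*(-1/1440) = -51373/80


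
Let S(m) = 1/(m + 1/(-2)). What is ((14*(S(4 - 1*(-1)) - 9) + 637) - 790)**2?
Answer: 6165289/81 ≈ 76115.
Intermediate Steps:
S(m) = 1/(-1/2 + m) (S(m) = 1/(m - 1/2) = 1/(-1/2 + m))
((14*(S(4 - 1*(-1)) - 9) + 637) - 790)**2 = ((14*(2/(-1 + 2*(4 - 1*(-1))) - 9) + 637) - 790)**2 = ((14*(2/(-1 + 2*(4 + 1)) - 9) + 637) - 790)**2 = ((14*(2/(-1 + 2*5) - 9) + 637) - 790)**2 = ((14*(2/(-1 + 10) - 9) + 637) - 790)**2 = ((14*(2/9 - 9) + 637) - 790)**2 = ((14*(-79/9) + 637) - 790)**2 = ((-1106/9 + 637) - 790)**2 = (4627/9 - 790)**2 = (-2483/9)**2 = 6165289/81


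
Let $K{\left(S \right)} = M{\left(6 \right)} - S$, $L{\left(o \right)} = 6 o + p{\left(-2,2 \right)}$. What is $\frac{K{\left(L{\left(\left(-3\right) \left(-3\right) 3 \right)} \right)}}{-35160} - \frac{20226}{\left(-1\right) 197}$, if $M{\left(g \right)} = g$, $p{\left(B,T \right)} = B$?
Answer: $\frac{355588249}{3463260} \approx 102.67$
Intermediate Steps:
$L{\left(o \right)} = -2 + 6 o$ ($L{\left(o \right)} = 6 o - 2 = -2 + 6 o$)
$K{\left(S \right)} = 6 - S$
$\frac{K{\left(L{\left(\left(-3\right) \left(-3\right) 3 \right)} \right)}}{-35160} - \frac{20226}{\left(-1\right) 197} = \frac{6 - \left(-2 + 6 \left(-3\right) \left(-3\right) 3\right)}{-35160} - \frac{20226}{\left(-1\right) 197} = \left(6 - \left(-2 + 6 \cdot 9 \cdot 3\right)\right) \left(- \frac{1}{35160}\right) - \frac{20226}{-197} = \left(6 - \left(-2 + 6 \cdot 27\right)\right) \left(- \frac{1}{35160}\right) - - \frac{20226}{197} = \left(6 - \left(-2 + 162\right)\right) \left(- \frac{1}{35160}\right) + \frac{20226}{197} = \left(6 - 160\right) \left(- \frac{1}{35160}\right) + \frac{20226}{197} = \left(-154\right) \left(- \frac{1}{35160}\right) + \frac{20226}{197} = \frac{77}{17580} + \frac{20226}{197} = \frac{355588249}{3463260}$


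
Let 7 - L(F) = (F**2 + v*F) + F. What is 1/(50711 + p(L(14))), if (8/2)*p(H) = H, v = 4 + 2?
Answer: 4/202557 ≈ 1.9748e-5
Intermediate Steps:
v = 6
L(F) = 7 - F**2 - 7*F (L(F) = 7 - ((F**2 + 6*F) + F) = 7 - (F**2 + 7*F) = 7 + (-F**2 - 7*F) = 7 - F**2 - 7*F)
p(H) = H/4
1/(50711 + p(L(14))) = 1/(50711 + (7 - 1*14**2 - 7*14)/4) = 1/(50711 + (7 - 1*196 - 98)/4) = 1/(50711 + (7 - 196 - 98)/4) = 1/(50711 + (1/4)*(-287)) = 1/(50711 - 287/4) = 1/(202557/4) = 4/202557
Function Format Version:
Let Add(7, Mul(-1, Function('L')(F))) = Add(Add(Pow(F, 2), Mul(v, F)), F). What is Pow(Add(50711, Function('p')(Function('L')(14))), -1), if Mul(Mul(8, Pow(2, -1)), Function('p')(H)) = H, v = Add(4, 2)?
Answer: Rational(4, 202557) ≈ 1.9748e-5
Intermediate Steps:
v = 6
Function('L')(F) = Add(7, Mul(-1, Pow(F, 2)), Mul(-7, F)) (Function('L')(F) = Add(7, Mul(-1, Add(Add(Pow(F, 2), Mul(6, F)), F))) = Add(7, Mul(-1, Add(Pow(F, 2), Mul(7, F)))) = Add(7, Add(Mul(-1, Pow(F, 2)), Mul(-7, F))) = Add(7, Mul(-1, Pow(F, 2)), Mul(-7, F)))
Function('p')(H) = Mul(Rational(1, 4), H)
Pow(Add(50711, Function('p')(Function('L')(14))), -1) = Pow(Add(50711, Mul(Rational(1, 4), Add(7, Mul(-1, Pow(14, 2)), Mul(-7, 14)))), -1) = Pow(Add(50711, Mul(Rational(1, 4), Add(7, Mul(-1, 196), -98))), -1) = Pow(Add(50711, Mul(Rational(1, 4), Add(7, -196, -98))), -1) = Pow(Add(50711, Mul(Rational(1, 4), -287)), -1) = Pow(Add(50711, Rational(-287, 4)), -1) = Pow(Rational(202557, 4), -1) = Rational(4, 202557)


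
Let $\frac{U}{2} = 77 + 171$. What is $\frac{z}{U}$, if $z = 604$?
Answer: $\frac{151}{124} \approx 1.2177$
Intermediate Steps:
$U = 496$ ($U = 2 \left(77 + 171\right) = 2 \cdot 248 = 496$)
$\frac{z}{U} = \frac{604}{496} = 604 \cdot \frac{1}{496} = \frac{151}{124}$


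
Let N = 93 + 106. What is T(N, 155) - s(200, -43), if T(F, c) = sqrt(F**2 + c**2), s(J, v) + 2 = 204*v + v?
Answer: 8817 + sqrt(63626) ≈ 9069.3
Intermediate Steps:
s(J, v) = -2 + 205*v (s(J, v) = -2 + (204*v + v) = -2 + 205*v)
N = 199
T(N, 155) - s(200, -43) = sqrt(199**2 + 155**2) - (-2 + 205*(-43)) = sqrt(39601 + 24025) - (-2 - 8815) = sqrt(63626) - 1*(-8817) = sqrt(63626) + 8817 = 8817 + sqrt(63626)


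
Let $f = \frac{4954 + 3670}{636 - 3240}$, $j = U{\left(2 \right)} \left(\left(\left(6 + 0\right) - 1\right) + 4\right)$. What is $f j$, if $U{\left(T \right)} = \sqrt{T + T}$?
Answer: $- \frac{1848}{31} \approx -59.613$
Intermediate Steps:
$U{\left(T \right)} = \sqrt{2} \sqrt{T}$ ($U{\left(T \right)} = \sqrt{2 T} = \sqrt{2} \sqrt{T}$)
$j = 18$ ($j = \sqrt{2} \sqrt{2} \left(\left(\left(6 + 0\right) - 1\right) + 4\right) = 2 \left(\left(6 - 1\right) + 4\right) = 2 \left(5 + 4\right) = 2 \cdot 9 = 18$)
$f = - \frac{308}{93}$ ($f = \frac{8624}{-2604} = 8624 \left(- \frac{1}{2604}\right) = - \frac{308}{93} \approx -3.3118$)
$f j = \left(- \frac{308}{93}\right) 18 = - \frac{1848}{31}$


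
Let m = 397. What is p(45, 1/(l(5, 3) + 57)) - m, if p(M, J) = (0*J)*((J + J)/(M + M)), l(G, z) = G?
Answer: -397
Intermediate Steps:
p(M, J) = 0 (p(M, J) = 0*((2*J)/((2*M))) = 0*((2*J)*(1/(2*M))) = 0*(J/M) = 0)
p(45, 1/(l(5, 3) + 57)) - m = 0 - 1*397 = 0 - 397 = -397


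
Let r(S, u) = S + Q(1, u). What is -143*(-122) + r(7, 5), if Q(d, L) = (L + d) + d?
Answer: 17460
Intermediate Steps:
Q(d, L) = L + 2*d
r(S, u) = 2 + S + u (r(S, u) = S + (u + 2*1) = S + (u + 2) = S + (2 + u) = 2 + S + u)
-143*(-122) + r(7, 5) = -143*(-122) + (2 + 7 + 5) = 17446 + 14 = 17460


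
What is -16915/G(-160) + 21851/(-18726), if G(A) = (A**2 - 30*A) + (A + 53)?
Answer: -978682633/567266718 ≈ -1.7253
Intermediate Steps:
G(A) = 53 + A**2 - 29*A (G(A) = (A**2 - 30*A) + (53 + A) = 53 + A**2 - 29*A)
-16915/G(-160) + 21851/(-18726) = -16915/(53 + (-160)**2 - 29*(-160)) + 21851/(-18726) = -16915/(53 + 25600 + 4640) + 21851*(-1/18726) = -16915/30293 - 21851/18726 = -978682633/567266718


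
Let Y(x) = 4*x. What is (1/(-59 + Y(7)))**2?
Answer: 1/961 ≈ 0.0010406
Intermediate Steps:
(1/(-59 + Y(7)))**2 = (1/(-59 + 4*7))**2 = (1/(-59 + 28))**2 = (1/(-31))**2 = (-1/31)**2 = 1/961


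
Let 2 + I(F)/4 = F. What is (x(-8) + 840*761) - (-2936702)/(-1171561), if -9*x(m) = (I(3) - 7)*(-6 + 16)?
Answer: 2246728866424/3514683 ≈ 6.3924e+5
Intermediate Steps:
I(F) = -8 + 4*F
x(m) = 10/3 (x(m) = -((-8 + 4*3) - 7)*(-6 + 16)/9 = -((-8 + 12) - 7)*10/9 = -(4 - 7)*10/9 = -(-1)*10/3 = -⅑*(-30) = 10/3)
(x(-8) + 840*761) - (-2936702)/(-1171561) = (10/3 + 840*761) - (-2936702)/(-1171561) = (10/3 + 639240) - (-2936702)*(-1)/1171561 = 1917730/3 - 1*2936702/1171561 = 1917730/3 - 2936702/1171561 = 2246728866424/3514683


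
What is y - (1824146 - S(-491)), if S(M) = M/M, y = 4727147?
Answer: 2903002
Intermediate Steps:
S(M) = 1
y - (1824146 - S(-491)) = 4727147 - (1824146 - 1*1) = 4727147 - (1824146 - 1) = 4727147 - 1*1824145 = 4727147 - 1824145 = 2903002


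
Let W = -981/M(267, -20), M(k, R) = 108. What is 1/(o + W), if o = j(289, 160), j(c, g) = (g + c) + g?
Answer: 12/7199 ≈ 0.0016669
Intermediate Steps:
j(c, g) = c + 2*g (j(c, g) = (c + g) + g = c + 2*g)
W = -109/12 (W = -981/108 = -981*1/108 = -109/12 ≈ -9.0833)
o = 609 (o = 289 + 2*160 = 289 + 320 = 609)
1/(o + W) = 1/(609 - 109/12) = 1/(7199/12) = 12/7199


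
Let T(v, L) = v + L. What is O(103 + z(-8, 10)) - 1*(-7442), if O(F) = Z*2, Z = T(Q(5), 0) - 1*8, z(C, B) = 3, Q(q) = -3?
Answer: 7420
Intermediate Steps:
T(v, L) = L + v
Z = -11 (Z = (0 - 3) - 1*8 = -3 - 8 = -11)
O(F) = -22 (O(F) = -11*2 = -22)
O(103 + z(-8, 10)) - 1*(-7442) = -22 - 1*(-7442) = -22 + 7442 = 7420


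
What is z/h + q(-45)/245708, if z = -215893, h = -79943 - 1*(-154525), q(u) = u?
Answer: -26524996717/9162697028 ≈ -2.8949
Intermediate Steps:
h = 74582 (h = -79943 + 154525 = 74582)
z/h + q(-45)/245708 = -215893/74582 - 45/245708 = -26524996717/9162697028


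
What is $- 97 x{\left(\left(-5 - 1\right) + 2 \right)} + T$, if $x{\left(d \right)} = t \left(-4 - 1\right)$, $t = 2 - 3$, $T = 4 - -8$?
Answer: $-473$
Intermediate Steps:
$T = 12$ ($T = 4 + 8 = 12$)
$t = -1$
$x{\left(d \right)} = 5$ ($x{\left(d \right)} = - (-4 - 1) = \left(-1\right) \left(-5\right) = 5$)
$- 97 x{\left(\left(-5 - 1\right) + 2 \right)} + T = \left(-97\right) 5 + 12 = -485 + 12 = -473$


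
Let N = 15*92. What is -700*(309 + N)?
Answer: -1182300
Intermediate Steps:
N = 1380
-700*(309 + N) = -700*(309 + 1380) = -700*1689 = -1182300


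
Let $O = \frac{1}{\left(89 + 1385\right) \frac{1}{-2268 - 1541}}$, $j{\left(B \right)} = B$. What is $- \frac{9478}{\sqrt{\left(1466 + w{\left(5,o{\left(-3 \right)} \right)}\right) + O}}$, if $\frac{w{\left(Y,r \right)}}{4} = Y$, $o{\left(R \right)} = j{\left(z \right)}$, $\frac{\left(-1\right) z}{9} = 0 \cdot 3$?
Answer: $- \frac{1354 \sqrt{3222982070}}{312365} \approx -246.08$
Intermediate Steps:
$z = 0$ ($z = - 9 \cdot 0 \cdot 3 = \left(-9\right) 0 = 0$)
$o{\left(R \right)} = 0$
$w{\left(Y,r \right)} = 4 Y$
$O = - \frac{3809}{1474}$ ($O = \frac{1}{1474 \frac{1}{-3809}} = \frac{1}{1474 \left(- \frac{1}{3809}\right)} = \frac{1}{- \frac{1474}{3809}} = - \frac{3809}{1474} \approx -2.5841$)
$- \frac{9478}{\sqrt{\left(1466 + w{\left(5,o{\left(-3 \right)} \right)}\right) + O}} = - \frac{9478}{\sqrt{\left(1466 + 4 \cdot 5\right) - \frac{3809}{1474}}} = - \frac{9478}{\sqrt{\left(1466 + 20\right) - \frac{3809}{1474}}} = - \frac{9478}{\sqrt{1486 - \frac{3809}{1474}}} = - \frac{9478}{\sqrt{\frac{2186555}{1474}}} = - \frac{9478}{\frac{1}{1474} \sqrt{3222982070}} = - 9478 \frac{\sqrt{3222982070}}{2186555} = - \frac{1354 \sqrt{3222982070}}{312365}$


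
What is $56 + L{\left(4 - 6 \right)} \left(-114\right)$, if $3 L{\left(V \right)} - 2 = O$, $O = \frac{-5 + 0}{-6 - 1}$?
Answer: $- \frac{330}{7} \approx -47.143$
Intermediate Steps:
$O = \frac{5}{7}$ ($O = - \frac{5}{-7} = \left(-5\right) \left(- \frac{1}{7}\right) = \frac{5}{7} \approx 0.71429$)
$L{\left(V \right)} = \frac{19}{21}$ ($L{\left(V \right)} = \frac{2}{3} + \frac{1}{3} \cdot \frac{5}{7} = \frac{2}{3} + \frac{5}{21} = \frac{19}{21}$)
$56 + L{\left(4 - 6 \right)} \left(-114\right) = 56 + \frac{19}{21} \left(-114\right) = 56 - \frac{722}{7} = - \frac{330}{7}$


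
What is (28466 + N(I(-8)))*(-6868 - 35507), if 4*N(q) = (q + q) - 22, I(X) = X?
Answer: -2411688375/2 ≈ -1.2058e+9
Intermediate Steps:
N(q) = -11/2 + q/2 (N(q) = ((q + q) - 22)/4 = (2*q - 22)/4 = (-22 + 2*q)/4 = -11/2 + q/2)
(28466 + N(I(-8)))*(-6868 - 35507) = (28466 + (-11/2 + (½)*(-8)))*(-6868 - 35507) = (28466 + (-11/2 - 4))*(-42375) = (28466 - 19/2)*(-42375) = (56913/2)*(-42375) = -2411688375/2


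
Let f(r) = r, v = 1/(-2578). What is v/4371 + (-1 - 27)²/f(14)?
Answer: 631032527/11268438 ≈ 56.000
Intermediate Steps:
v = -1/2578 ≈ -0.00038790
v/4371 + (-1 - 27)²/f(14) = -1/2578/4371 + (-1 - 27)²/14 = -1/2578*1/4371 + (-28)²*(1/14) = -1/11268438 + 784*(1/14) = -1/11268438 + 56 = 631032527/11268438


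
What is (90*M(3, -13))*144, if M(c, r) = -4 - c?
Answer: -90720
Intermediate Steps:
(90*M(3, -13))*144 = (90*(-4 - 1*3))*144 = (90*(-4 - 3))*144 = (90*(-7))*144 = -630*144 = -90720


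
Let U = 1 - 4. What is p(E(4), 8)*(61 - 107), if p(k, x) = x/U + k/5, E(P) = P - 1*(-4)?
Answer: 736/15 ≈ 49.067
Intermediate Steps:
U = -3
E(P) = 4 + P (E(P) = P + 4 = 4 + P)
p(k, x) = -x/3 + k/5 (p(k, x) = x/(-3) + k/5 = x*(-⅓) + k*(⅕) = -x/3 + k/5)
p(E(4), 8)*(61 - 107) = (-⅓*8 + (4 + 4)/5)*(61 - 107) = (-8/3 + (⅕)*8)*(-46) = (-8/3 + 8/5)*(-46) = -16/15*(-46) = 736/15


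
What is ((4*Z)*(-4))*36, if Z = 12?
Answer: -6912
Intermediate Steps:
((4*Z)*(-4))*36 = ((4*12)*(-4))*36 = (48*(-4))*36 = -192*36 = -6912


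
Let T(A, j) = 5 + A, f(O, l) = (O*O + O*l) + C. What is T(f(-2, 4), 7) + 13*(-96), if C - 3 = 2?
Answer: -1242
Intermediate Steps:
C = 5 (C = 3 + 2 = 5)
f(O, l) = 5 + O² + O*l (f(O, l) = (O*O + O*l) + 5 = (O² + O*l) + 5 = 5 + O² + O*l)
T(f(-2, 4), 7) + 13*(-96) = (5 + (5 + (-2)² - 2*4)) + 13*(-96) = (5 + (5 + 4 - 8)) - 1248 = (5 + 1) - 1248 = 6 - 1248 = -1242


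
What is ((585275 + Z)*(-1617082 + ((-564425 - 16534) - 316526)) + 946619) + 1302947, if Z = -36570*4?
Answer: -1103880090599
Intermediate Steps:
Z = -146280
((585275 + Z)*(-1617082 + ((-564425 - 16534) - 316526)) + 946619) + 1302947 = ((585275 - 146280)*(-1617082 + ((-564425 - 16534) - 316526)) + 946619) + 1302947 = (438995*(-1617082 + (-580959 - 316526)) + 946619) + 1302947 = (438995*(-1617082 - 897485) + 946619) + 1302947 = (438995*(-2514567) + 946619) + 1302947 = (-1103882340165 + 946619) + 1302947 = -1103881393546 + 1302947 = -1103880090599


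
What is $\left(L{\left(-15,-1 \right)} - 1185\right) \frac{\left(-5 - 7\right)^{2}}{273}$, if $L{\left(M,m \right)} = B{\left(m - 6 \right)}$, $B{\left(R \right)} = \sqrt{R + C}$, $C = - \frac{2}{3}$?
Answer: $- \frac{56880}{91} + \frac{16 i \sqrt{69}}{91} \approx -625.05 + 1.4605 i$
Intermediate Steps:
$C = - \frac{2}{3}$ ($C = \left(-2\right) \frac{1}{3} = - \frac{2}{3} \approx -0.66667$)
$B{\left(R \right)} = \sqrt{- \frac{2}{3} + R}$ ($B{\left(R \right)} = \sqrt{R - \frac{2}{3}} = \sqrt{- \frac{2}{3} + R}$)
$L{\left(M,m \right)} = \frac{\sqrt{-60 + 9 m}}{3}$ ($L{\left(M,m \right)} = \frac{\sqrt{-6 + 9 \left(m - 6\right)}}{3} = \frac{\sqrt{-6 + 9 \left(-6 + m\right)}}{3} = \frac{\sqrt{-6 + \left(-54 + 9 m\right)}}{3} = \frac{\sqrt{-60 + 9 m}}{3}$)
$\left(L{\left(-15,-1 \right)} - 1185\right) \frac{\left(-5 - 7\right)^{2}}{273} = \left(\frac{\sqrt{-60 + 9 \left(-1\right)}}{3} - 1185\right) \frac{\left(-5 - 7\right)^{2}}{273} = \left(\frac{\sqrt{-60 - 9}}{3} - 1185\right) \left(-12\right)^{2} \cdot \frac{1}{273} = \left(\frac{\sqrt{-69}}{3} - 1185\right) 144 \cdot \frac{1}{273} = \left(\frac{i \sqrt{69}}{3} - 1185\right) \frac{48}{91} = \left(-1185 + \frac{i \sqrt{69}}{3}\right) \frac{48}{91} = - \frac{56880}{91} + \frac{16 i \sqrt{69}}{91}$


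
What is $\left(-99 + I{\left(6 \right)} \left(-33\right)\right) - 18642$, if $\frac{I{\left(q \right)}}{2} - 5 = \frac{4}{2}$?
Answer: $-19203$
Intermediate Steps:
$I{\left(q \right)} = 14$ ($I{\left(q \right)} = 10 + 2 \cdot \frac{4}{2} = 10 + 2 \cdot 4 \cdot \frac{1}{2} = 10 + 2 \cdot 2 = 10 + 4 = 14$)
$\left(-99 + I{\left(6 \right)} \left(-33\right)\right) - 18642 = \left(-99 + 14 \left(-33\right)\right) - 18642 = \left(-99 - 462\right) - 18642 = -561 - 18642 = -19203$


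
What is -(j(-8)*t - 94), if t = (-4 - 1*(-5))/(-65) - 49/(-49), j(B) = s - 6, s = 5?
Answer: 6174/65 ≈ 94.985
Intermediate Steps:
j(B) = -1 (j(B) = 5 - 6 = -1)
t = 64/65 (t = (-4 + 5)*(-1/65) - 49*(-1/49) = 1*(-1/65) + 1 = -1/65 + 1 = 64/65 ≈ 0.98462)
-(j(-8)*t - 94) = -(-1*64/65 - 94) = -(-64/65 - 94) = -1*(-6174/65) = 6174/65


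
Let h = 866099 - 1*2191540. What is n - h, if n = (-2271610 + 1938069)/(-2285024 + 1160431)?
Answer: 1490582004054/1124593 ≈ 1.3254e+6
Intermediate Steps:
h = -1325441 (h = 866099 - 2191540 = -1325441)
n = 333541/1124593 (n = -333541/(-1124593) = -333541*(-1/1124593) = 333541/1124593 ≈ 0.29659)
n - h = 333541/1124593 - 1*(-1325441) = 333541/1124593 + 1325441 = 1490582004054/1124593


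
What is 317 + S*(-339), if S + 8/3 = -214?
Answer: 73767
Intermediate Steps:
S = -650/3 (S = -8/3 - 214 = -650/3 ≈ -216.67)
317 + S*(-339) = 317 - 650/3*(-339) = 317 + 73450 = 73767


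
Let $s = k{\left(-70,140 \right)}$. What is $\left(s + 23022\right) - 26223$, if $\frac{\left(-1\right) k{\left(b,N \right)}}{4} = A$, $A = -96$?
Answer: $-2817$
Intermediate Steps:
$k{\left(b,N \right)} = 384$ ($k{\left(b,N \right)} = \left(-4\right) \left(-96\right) = 384$)
$s = 384$
$\left(s + 23022\right) - 26223 = \left(384 + 23022\right) - 26223 = 23406 - 26223 = -2817$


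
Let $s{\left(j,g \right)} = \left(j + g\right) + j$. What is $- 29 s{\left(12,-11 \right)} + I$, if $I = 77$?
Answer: $-300$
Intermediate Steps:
$s{\left(j,g \right)} = g + 2 j$ ($s{\left(j,g \right)} = \left(g + j\right) + j = g + 2 j$)
$- 29 s{\left(12,-11 \right)} + I = - 29 \left(-11 + 2 \cdot 12\right) + 77 = - 29 \left(-11 + 24\right) + 77 = \left(-29\right) 13 + 77 = -377 + 77 = -300$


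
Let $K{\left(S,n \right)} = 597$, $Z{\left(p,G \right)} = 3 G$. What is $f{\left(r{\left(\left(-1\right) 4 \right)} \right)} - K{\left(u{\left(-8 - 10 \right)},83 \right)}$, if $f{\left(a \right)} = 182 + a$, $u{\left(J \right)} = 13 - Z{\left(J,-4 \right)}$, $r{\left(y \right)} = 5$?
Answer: $-410$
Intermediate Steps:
$u{\left(J \right)} = 25$ ($u{\left(J \right)} = 13 - 3 \left(-4\right) = 13 - -12 = 13 + 12 = 25$)
$f{\left(r{\left(\left(-1\right) 4 \right)} \right)} - K{\left(u{\left(-8 - 10 \right)},83 \right)} = \left(182 + 5\right) - 597 = 187 - 597 = -410$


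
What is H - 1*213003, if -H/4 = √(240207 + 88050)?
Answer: -213003 - 12*√36473 ≈ -2.1529e+5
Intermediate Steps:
H = -12*√36473 (H = -4*√(240207 + 88050) = -12*√36473 ≈ -2291.8)
H - 1*213003 = -12*√36473 - 1*213003 = -12*√36473 - 213003 = -213003 - 12*√36473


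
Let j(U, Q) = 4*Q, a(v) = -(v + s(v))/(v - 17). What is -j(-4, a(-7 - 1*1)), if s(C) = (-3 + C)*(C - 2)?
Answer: -408/25 ≈ -16.320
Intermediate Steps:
s(C) = (-3 + C)*(-2 + C)
a(v) = -(6 + v² - 4*v)/(-17 + v) (a(v) = -(v + (6 + v² - 5*v))/(v - 17) = -(6 + v² - 4*v)/(-17 + v))
-j(-4, a(-7 - 1*1)) = -4*(-6 - (-7 - 1*1)² + 4*(-7 - 1*1))/(-17 + (-7 - 1*1)) = -4*(-6 - (-7 - 1)² + 4*(-7 - 1))/(-17 + (-7 - 1)) = -4*(-6 - 1*(-8)² + 4*(-8))/(-17 - 8) = -4*(-6 - 1*64 - 32)/(-25) = -4*(-(-6 - 64 - 32)/25) = -4*(-1/25*(-102)) = -4*102/25 = -1*408/25 = -408/25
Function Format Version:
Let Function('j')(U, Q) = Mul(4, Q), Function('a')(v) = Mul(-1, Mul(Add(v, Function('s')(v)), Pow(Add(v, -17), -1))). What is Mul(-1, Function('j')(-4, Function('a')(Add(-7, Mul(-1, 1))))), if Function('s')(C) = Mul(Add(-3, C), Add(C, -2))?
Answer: Rational(-408, 25) ≈ -16.320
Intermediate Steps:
Function('s')(C) = Mul(Add(-3, C), Add(-2, C))
Function('a')(v) = Mul(-1, Pow(Add(-17, v), -1), Add(6, Pow(v, 2), Mul(-4, v))) (Function('a')(v) = Mul(-1, Mul(Add(v, Add(6, Pow(v, 2), Mul(-5, v))), Pow(Add(v, -17), -1))) = Mul(-1, Mul(Add(6, Pow(v, 2), Mul(-4, v)), Pow(Add(-17, v), -1))) = Mul(-1, Mul(Pow(Add(-17, v), -1), Add(6, Pow(v, 2), Mul(-4, v)))) = Mul(-1, Pow(Add(-17, v), -1), Add(6, Pow(v, 2), Mul(-4, v))))
Mul(-1, Function('j')(-4, Function('a')(Add(-7, Mul(-1, 1))))) = Mul(-1, Mul(4, Mul(Pow(Add(-17, Add(-7, Mul(-1, 1))), -1), Add(-6, Mul(-1, Pow(Add(-7, Mul(-1, 1)), 2)), Mul(4, Add(-7, Mul(-1, 1))))))) = Mul(-1, Mul(4, Mul(Pow(Add(-17, Add(-7, -1)), -1), Add(-6, Mul(-1, Pow(Add(-7, -1), 2)), Mul(4, Add(-7, -1)))))) = Mul(-1, Mul(4, Mul(Pow(Add(-17, -8), -1), Add(-6, Mul(-1, Pow(-8, 2)), Mul(4, -8))))) = Mul(-1, Mul(4, Mul(Pow(-25, -1), Add(-6, Mul(-1, 64), -32)))) = Mul(-1, Mul(4, Mul(Rational(-1, 25), Add(-6, -64, -32)))) = Mul(-1, Mul(4, Mul(Rational(-1, 25), -102))) = Mul(-1, Mul(4, Rational(102, 25))) = Mul(-1, Rational(408, 25)) = Rational(-408, 25)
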